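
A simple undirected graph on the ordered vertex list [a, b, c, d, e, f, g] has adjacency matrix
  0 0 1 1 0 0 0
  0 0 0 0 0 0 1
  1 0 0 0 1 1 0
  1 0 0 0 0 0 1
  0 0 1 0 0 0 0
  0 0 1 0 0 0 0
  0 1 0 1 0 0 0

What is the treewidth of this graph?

A width-1 tree decomposition is:
Bags: B1 = {d, g}  B2 = {a, d}  B3 = {a, c}  B4 = {c, e}  B5 = {b, g}  B6 = {c, f}
Tree: B1–B2, B2–B3, B3–B4, B1–B5, B4–B6
Each bag holds 2 vertices, so the decomposition has width 1, which upper-bounds the treewidth. G has an edge, so its treewidth is at least 1. Therefore the treewidth is 1.

1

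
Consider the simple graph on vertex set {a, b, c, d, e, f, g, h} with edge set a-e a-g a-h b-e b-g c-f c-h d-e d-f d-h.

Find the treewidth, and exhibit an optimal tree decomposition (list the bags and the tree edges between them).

Each bag holds 3 vertices, so the decomposition has width 2, which upper-bounds the treewidth. Since b–g–a–e–b is a cycle in G, G is not acyclic. Forests are exactly the graphs of treewidth ≤ 1, so tw(G) ≥ 2. Combining the bounds, tw(G) = 2.

Treewidth 2.
Bags: B1 = {b, e, g}  B2 = {a, e, g}  B3 = {a, d, e}  B4 = {a, d, h}  B5 = {d, f, h}  B6 = {c, f, h}
Tree: B1–B2, B2–B3, B3–B4, B4–B5, B5–B6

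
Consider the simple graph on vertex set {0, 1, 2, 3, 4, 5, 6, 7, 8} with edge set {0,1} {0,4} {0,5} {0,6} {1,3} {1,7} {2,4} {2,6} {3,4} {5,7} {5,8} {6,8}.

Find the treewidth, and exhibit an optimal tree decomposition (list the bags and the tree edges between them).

Every bag has size at most 4, so the width is 4 − 1 = 3 and tw(G) ≤ 3. For the lower bound: the 4 vertex sets {5,7,8}, {1}, {0}, {2,3,4,6} are disjoint, each induces a connected subgraph, and every pair is joined by at least one edge of G. Contracting each set to a single vertex therefore yields K_{4} as a minor, and since treewidth is minor-monotone, tw(G) ≥ tw(K_{4}) = 3. Therefore the treewidth is 3.

Treewidth 3.
Bags: B1 = {1, 5, 7, 8}  B2 = {0, 1, 5, 8}  B3 = {0, 1, 6, 8}  B4 = {0, 1, 3, 6}  B5 = {0, 3, 4, 6}  B6 = {2, 3, 4, 6}
Tree: B1–B2, B2–B3, B3–B4, B4–B5, B5–B6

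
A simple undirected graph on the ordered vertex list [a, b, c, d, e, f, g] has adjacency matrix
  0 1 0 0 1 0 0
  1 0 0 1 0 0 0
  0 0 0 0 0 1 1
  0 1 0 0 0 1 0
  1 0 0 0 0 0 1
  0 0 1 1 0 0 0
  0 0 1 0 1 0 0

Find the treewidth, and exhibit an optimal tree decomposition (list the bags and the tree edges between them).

Treewidth 2.
Bags: B1 = {c, f, g}  B2 = {e, f, g}  B3 = {a, e, f}  B4 = {a, b, f}  B5 = {b, d, f}
Tree: B1–B2, B2–B3, B3–B4, B4–B5

The largest bag has 3 vertices, giving width 2; this decomposition certifies tw(G) ≤ 2. For the lower bound, G contains the cycle f–c–g–e–a–b–d–f, so G is not a forest; only forests have treewidth ≤ 1, hence tw(G) ≥ 2. Combining the bounds, tw(G) = 2.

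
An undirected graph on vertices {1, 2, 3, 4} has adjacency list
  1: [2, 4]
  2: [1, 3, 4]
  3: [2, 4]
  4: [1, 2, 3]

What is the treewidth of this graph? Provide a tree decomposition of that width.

Each bag holds 3 vertices, so the decomposition has width 2, which upper-bounds the treewidth. On the other hand G contains the 3-clique {1, 2, 4}. A clique must lie in a single bag of any decomposition, so no decomposition can have width below 2. The upper and lower bounds meet at 2, so that is the treewidth.

Treewidth 2.
One such decomposition:
Bags: B1 = {2, 3, 4}  B2 = {1, 2, 4}
Tree: B1–B2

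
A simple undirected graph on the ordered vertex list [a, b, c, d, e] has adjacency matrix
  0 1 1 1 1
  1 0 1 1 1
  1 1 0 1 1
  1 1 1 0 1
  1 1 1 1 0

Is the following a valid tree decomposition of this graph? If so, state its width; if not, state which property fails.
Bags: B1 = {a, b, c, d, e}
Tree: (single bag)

Every vertex of G appears in some bag (union = {a, b, c, d, e}); every edge is covered by a bag; and for each vertex v the set of bags containing v is connected in the bag tree. The decomposition is therefore valid. The largest bag has 5 vertices, so the width is 4.

Yes; width 4.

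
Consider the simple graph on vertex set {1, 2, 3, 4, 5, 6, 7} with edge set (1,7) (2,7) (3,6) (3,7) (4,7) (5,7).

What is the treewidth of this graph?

A width-1 tree decomposition is:
Bags: B1 = {2, 7}  B2 = {5, 7}  B3 = {1, 7}  B4 = {3, 7}  B5 = {4, 7}  B6 = {3, 6}
Tree: B1–B2, B2–B3, B1–B4, B1–B5, B4–B6
Each bag holds 2 vertices, so the decomposition has width 1, which upper-bounds the treewidth. Since G has at least one edge (e.g. 2–7), it is not an edgeless graph, so tw(G) ≥ 1. Combining the bounds, tw(G) = 1.

1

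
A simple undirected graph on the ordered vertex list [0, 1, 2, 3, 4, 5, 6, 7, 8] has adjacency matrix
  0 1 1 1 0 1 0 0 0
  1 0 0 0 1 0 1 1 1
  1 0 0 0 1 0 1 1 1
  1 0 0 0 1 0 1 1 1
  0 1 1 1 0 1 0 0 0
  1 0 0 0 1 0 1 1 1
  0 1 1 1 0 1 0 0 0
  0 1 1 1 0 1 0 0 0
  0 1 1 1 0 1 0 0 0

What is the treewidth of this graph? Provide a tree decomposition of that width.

Every bag has size at most 5, so the width is 5 − 1 = 4 and tw(G) ≤ 4. For the lower bound: the 5 vertex sets {5,7}, {3,8}, {2,4}, {1}, {6} are disjoint, each induces a connected subgraph, and every pair is joined by at least one edge of G. Contracting each set to a single vertex therefore yields K_{5} as a minor, and since treewidth is minor-monotone, tw(G) ≥ tw(K_{5}) = 4. The upper and lower bounds meet at 4, so that is the treewidth.

Treewidth 4.
Bags: B1 = {1, 2, 3, 5, 7}  B2 = {1, 2, 3, 5, 8}  B3 = {1, 2, 3, 4, 5}  B4 = {1, 2, 3, 5, 6}  B5 = {0, 1, 2, 3, 5}
Tree: B1–B2, B2–B3, B3–B4, B4–B5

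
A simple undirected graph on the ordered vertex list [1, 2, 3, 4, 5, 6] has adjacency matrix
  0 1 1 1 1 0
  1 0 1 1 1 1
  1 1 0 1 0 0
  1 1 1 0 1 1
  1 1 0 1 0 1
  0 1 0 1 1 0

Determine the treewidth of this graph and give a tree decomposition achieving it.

Each bag holds 4 vertices, so the decomposition has width 3, which upper-bounds the treewidth. On the other hand G contains the 4-clique {1, 2, 3, 4}. A clique must lie in a single bag of any decomposition, so no decomposition can have width below 3. Combining the bounds, tw(G) = 3.

Treewidth 3.
Bags: B1 = {2, 4, 5, 6}  B2 = {1, 2, 4, 5}  B3 = {1, 2, 3, 4}
Tree: B1–B2, B2–B3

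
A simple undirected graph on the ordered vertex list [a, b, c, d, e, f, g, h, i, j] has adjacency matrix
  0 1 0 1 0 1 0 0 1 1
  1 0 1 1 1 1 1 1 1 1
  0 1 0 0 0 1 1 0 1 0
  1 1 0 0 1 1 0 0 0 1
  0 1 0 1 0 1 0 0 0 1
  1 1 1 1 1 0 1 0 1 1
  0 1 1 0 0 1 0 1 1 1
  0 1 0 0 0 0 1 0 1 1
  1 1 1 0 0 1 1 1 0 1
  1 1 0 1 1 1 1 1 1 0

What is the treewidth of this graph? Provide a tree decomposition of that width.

Treewidth 4.
Bags: B1 = {b, f, g, i, j}  B2 = {a, b, f, i, j}  B3 = {a, b, d, f, j}  B4 = {b, d, e, f, j}  B5 = {b, c, f, g, i}  B6 = {b, g, h, i, j}
Tree: B1–B2, B2–B3, B3–B4, B1–B5, B1–B6

Each bag holds 5 vertices, so the decomposition has width 4, which upper-bounds the treewidth. Conversely, {b, g, h, i, j} is a clique of size 5, and the vertices of any clique must share a bag in every tree decomposition; so some bag has ≥ 5 vertices and tw(G) ≥ 4. The upper and lower bounds meet at 4, so that is the treewidth.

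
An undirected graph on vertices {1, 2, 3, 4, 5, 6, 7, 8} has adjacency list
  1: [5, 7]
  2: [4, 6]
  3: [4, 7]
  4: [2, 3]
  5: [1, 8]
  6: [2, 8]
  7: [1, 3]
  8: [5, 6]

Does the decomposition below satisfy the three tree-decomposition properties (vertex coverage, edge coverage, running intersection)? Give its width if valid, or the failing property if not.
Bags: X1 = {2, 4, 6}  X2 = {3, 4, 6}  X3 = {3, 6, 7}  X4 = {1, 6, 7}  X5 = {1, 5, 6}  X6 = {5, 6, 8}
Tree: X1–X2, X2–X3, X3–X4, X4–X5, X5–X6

Checking the three conditions: (i) the bags cover all of {1, 2, 3, 4, 5, 6, 7, 8}; (ii) for each edge, some bag contains both endpoints; (iii) the bags containing any fixed vertex form a subtree. All hold, so the decomposition is valid with width 3 − 1 = 2.

Yes; width 2.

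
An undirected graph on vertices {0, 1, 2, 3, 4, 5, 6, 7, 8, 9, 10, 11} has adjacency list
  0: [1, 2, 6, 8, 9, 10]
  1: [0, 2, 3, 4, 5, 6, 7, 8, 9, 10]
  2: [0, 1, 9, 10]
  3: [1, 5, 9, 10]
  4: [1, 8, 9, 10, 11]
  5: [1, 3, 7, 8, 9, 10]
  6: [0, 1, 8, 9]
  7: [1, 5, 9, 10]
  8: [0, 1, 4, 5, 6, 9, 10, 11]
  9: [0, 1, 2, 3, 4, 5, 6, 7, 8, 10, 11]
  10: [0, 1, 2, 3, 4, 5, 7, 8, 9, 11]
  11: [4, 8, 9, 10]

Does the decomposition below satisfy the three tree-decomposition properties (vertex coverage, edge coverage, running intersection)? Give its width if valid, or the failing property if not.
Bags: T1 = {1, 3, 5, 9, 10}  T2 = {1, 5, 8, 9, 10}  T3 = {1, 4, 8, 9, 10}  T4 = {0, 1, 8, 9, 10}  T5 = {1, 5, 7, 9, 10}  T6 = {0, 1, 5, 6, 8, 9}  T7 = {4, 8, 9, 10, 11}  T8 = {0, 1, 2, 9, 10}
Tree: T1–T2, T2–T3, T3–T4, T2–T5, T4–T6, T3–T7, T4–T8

A tree decomposition must satisfy three properties: every vertex lies in some bag; for every edge, both endpoints lie together in some bag; and for every vertex, the bags containing it form a connected subtree. Here bags containing vertex 5 are not connected in the tree, so the decomposition is invalid.

No — bags containing vertex 5 are not connected in the tree.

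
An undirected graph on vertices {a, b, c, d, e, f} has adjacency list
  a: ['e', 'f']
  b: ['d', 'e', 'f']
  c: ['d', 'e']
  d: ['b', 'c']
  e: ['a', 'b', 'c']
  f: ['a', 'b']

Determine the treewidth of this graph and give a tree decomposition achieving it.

Treewidth 2.
Bags: B1 = {a, b, f}  B2 = {a, b, e}  B3 = {b, d, e}  B4 = {c, d, e}
Tree: B1–B2, B2–B3, B3–B4

The largest bag has 3 vertices, giving width 2; this decomposition certifies tw(G) ≤ 2. The edges f–a–e–b–f form a cycle, so G is not a tree and its treewidth is at least 2. Combining the bounds, tw(G) = 2.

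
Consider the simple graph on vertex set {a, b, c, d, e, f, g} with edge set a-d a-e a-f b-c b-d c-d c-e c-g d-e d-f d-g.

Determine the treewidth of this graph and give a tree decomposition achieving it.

Treewidth 2.
One optimal decomposition is:
Bags: B1 = {a, d, e}  B2 = {c, d, e}  B3 = {b, c, d}  B4 = {a, d, f}  B5 = {c, d, g}
Tree: B1–B2, B2–B3, B1–B4, B3–B5

Each bag holds 3 vertices, so the decomposition has width 2, which upper-bounds the treewidth. On the other hand G contains the 3-clique {a, d, e}. A clique must lie in a single bag of any decomposition, so no decomposition can have width below 2. Combining the bounds, tw(G) = 2.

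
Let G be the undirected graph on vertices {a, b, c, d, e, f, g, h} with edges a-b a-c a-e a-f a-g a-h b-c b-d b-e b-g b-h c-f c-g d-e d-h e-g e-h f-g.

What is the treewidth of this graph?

3

A width-3 tree decomposition is:
Bags: B1 = {a, b, e, h}  B2 = {a, b, e, g}  B3 = {a, b, c, g}  B4 = {a, c, f, g}  B5 = {b, d, e, h}
Tree: B1–B2, B2–B3, B3–B4, B1–B5
Every bag has size at most 4, so the width is 4 − 1 = 3 and tw(G) ≤ 3. Conversely, {a, c, f, g} is a clique of size 4, and the vertices of any clique must share a bag in every tree decomposition; so some bag has ≥ 4 vertices and tw(G) ≥ 3. The upper and lower bounds meet at 3, so that is the treewidth.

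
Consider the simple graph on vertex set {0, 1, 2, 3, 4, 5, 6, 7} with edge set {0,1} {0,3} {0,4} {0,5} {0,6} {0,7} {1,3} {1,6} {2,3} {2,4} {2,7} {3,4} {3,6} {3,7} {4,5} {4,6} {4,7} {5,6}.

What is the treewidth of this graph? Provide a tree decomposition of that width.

Treewidth 3.
One such decomposition:
Bags: B1 = {0, 3, 4, 7}  B2 = {0, 3, 4, 6}  B3 = {2, 3, 4, 7}  B4 = {0, 1, 3, 6}  B5 = {0, 4, 5, 6}
Tree: B1–B2, B1–B3, B2–B4, B2–B5

The largest bag has 4 vertices, giving width 3; this decomposition certifies tw(G) ≤ 3. On the other hand G contains the 4-clique {0, 1, 3, 6}. A clique must lie in a single bag of any decomposition, so no decomposition can have width below 3. Combining the bounds, tw(G) = 3.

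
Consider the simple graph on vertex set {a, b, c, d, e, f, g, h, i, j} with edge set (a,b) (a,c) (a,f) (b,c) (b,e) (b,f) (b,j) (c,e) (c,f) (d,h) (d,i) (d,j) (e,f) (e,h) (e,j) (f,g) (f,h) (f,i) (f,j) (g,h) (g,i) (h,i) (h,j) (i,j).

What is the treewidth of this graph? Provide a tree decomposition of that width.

The largest bag has 4 vertices, giving width 3; this decomposition certifies tw(G) ≤ 3. On the other hand G contains the 4-clique {d, h, i, j}. A clique must lie in a single bag of any decomposition, so no decomposition can have width below 3. The upper and lower bounds meet at 3, so that is the treewidth.

Treewidth 3.
One optimal decomposition is:
Bags: B1 = {e, f, h, j}  B2 = {f, h, i, j}  B3 = {b, e, f, j}  B4 = {b, c, e, f}  B5 = {f, g, h, i}  B6 = {a, b, c, f}  B7 = {d, h, i, j}
Tree: B1–B2, B1–B3, B3–B4, B2–B5, B4–B6, B2–B7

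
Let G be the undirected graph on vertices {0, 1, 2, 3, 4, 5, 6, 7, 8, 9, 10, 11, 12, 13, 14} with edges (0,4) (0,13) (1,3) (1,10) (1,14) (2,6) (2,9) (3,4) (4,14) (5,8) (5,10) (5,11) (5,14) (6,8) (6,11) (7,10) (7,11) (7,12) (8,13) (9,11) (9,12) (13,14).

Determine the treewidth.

3

A width-3 tree decomposition is:
Bags: B1 = {2, 6, 9, 12}  B2 = {6, 9, 11, 12}  B3 = {6, 7, 11, 12}  B4 = {6, 7, 8, 11}  B5 = {5, 7, 8, 11}  B6 = {5, 7, 8, 10}  B7 = {5, 8, 10, 13}  B8 = {5, 10, 13, 14}  B9 = {1, 10, 13, 14}  B10 = {0, 1, 13, 14}  B11 = {0, 1, 4, 14}  B12 = {0, 1, 3, 4}
Tree: B1–B2, B2–B3, B3–B4, B4–B5, B5–B6, B6–B7, B7–B8, B8–B9, B9–B10, B10–B11, B11–B12
Each bag holds 4 vertices, so the decomposition has width 3, which upper-bounds the treewidth. For the lower bound: the 4 vertex sets {2,9,12}, {6}, {11}, {5,7,8,10} are disjoint, each induces a connected subgraph, and every pair is joined by at least one edge of G. Contracting each set to a single vertex therefore yields K_{4} as a minor, and since treewidth is minor-monotone, tw(G) ≥ tw(K_{4}) = 3. Hence tw(G) = 3 exactly.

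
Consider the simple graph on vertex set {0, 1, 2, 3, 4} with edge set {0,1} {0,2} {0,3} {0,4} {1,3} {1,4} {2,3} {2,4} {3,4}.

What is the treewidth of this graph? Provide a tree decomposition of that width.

Treewidth 3.
One such decomposition:
Bags: B1 = {0, 1, 3, 4}  B2 = {0, 2, 3, 4}
Tree: B1–B2

Each bag holds 4 vertices, so the decomposition has width 3, which upper-bounds the treewidth. On the other hand G contains the 4-clique {0, 1, 3, 4}. A clique must lie in a single bag of any decomposition, so no decomposition can have width below 3. Hence tw(G) = 3 exactly.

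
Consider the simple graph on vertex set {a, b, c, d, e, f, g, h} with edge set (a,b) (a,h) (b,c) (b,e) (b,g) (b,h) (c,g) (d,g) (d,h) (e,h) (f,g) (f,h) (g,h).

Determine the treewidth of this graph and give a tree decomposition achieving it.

The largest bag has 3 vertices, giving width 2; this decomposition certifies tw(G) ≤ 2. On the other hand G contains the 3-clique {d, g, h}. A clique must lie in a single bag of any decomposition, so no decomposition can have width below 2. Therefore the treewidth is 2.

Treewidth 2.
One such decomposition:
Bags: B1 = {d, g, h}  B2 = {b, g, h}  B3 = {f, g, h}  B4 = {a, b, h}  B5 = {b, e, h}  B6 = {b, c, g}
Tree: B1–B2, B1–B3, B2–B4, B4–B5, B2–B6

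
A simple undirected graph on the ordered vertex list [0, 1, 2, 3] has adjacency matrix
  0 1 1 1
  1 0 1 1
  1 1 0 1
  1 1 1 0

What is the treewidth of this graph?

A width-3 tree decomposition is:
Bags: B1 = {0, 1, 2, 3}
Tree: (single bag)
A single bag containing all 4 vertices is trivially a valid decomposition of width 3. For the lower bound, the 4 vertices {0, 1, 2, 3} are pairwise adjacent, and any tree decomposition puts a clique entirely inside one bag — forcing width ≥ 3. The upper and lower bounds meet at 3, so that is the treewidth.

3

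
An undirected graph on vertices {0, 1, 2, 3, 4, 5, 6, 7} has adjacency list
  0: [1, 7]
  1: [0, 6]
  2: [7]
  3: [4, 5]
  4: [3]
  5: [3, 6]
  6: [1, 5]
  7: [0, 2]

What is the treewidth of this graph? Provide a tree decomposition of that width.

Each bag holds 2 vertices, so the decomposition has width 1, which upper-bounds the treewidth. G has an edge, so its treewidth is at least 1. Combining the bounds, tw(G) = 1.

Treewidth 1.
One such decomposition:
Bags: B1 = {3, 4}  B2 = {3, 5}  B3 = {5, 6}  B4 = {1, 6}  B5 = {0, 1}  B6 = {0, 7}  B7 = {2, 7}
Tree: B1–B2, B2–B3, B3–B4, B4–B5, B5–B6, B6–B7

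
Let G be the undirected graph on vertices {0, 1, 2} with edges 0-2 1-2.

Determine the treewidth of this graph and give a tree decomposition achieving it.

The largest bag has 2 vertices, giving width 1; this decomposition certifies tw(G) ≤ 1. G has an edge, so its treewidth is at least 1. The upper and lower bounds meet at 1, so that is the treewidth.

Treewidth 1.
One such decomposition:
Bags: B1 = {0, 2}  B2 = {1, 2}
Tree: B1–B2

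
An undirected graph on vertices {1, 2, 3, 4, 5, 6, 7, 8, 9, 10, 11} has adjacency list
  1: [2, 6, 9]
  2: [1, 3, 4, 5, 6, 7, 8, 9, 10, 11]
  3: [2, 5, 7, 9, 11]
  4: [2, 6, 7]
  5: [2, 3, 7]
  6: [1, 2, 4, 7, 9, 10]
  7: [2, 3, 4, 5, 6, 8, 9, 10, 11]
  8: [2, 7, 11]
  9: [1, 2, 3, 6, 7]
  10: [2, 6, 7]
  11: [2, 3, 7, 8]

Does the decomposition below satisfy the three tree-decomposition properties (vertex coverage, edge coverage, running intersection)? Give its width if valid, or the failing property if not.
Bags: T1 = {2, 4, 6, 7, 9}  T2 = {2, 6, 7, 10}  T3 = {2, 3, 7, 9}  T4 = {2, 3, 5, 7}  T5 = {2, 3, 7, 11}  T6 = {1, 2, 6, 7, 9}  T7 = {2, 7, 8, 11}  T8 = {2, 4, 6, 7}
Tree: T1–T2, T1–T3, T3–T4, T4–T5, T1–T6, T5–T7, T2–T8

A tree decomposition must satisfy three properties: every vertex lies in some bag; for every edge, both endpoints lie together in some bag; and for every vertex, the bags containing it form a connected subtree. Here bags containing vertex 4 are not connected in the tree, so the decomposition is invalid.

No — bags containing vertex 4 are not connected in the tree.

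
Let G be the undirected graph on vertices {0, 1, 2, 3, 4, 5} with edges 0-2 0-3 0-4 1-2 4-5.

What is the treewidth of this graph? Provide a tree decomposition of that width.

The largest bag has 2 vertices, giving width 1; this decomposition certifies tw(G) ≤ 1. Since G has at least one edge (e.g. 4–5), it is not an edgeless graph, so tw(G) ≥ 1. Hence tw(G) = 1 exactly.

Treewidth 1.
One such decomposition:
Bags: B1 = {4, 5}  B2 = {0, 4}  B3 = {0, 2}  B4 = {1, 2}  B5 = {0, 3}
Tree: B1–B2, B2–B3, B3–B4, B3–B5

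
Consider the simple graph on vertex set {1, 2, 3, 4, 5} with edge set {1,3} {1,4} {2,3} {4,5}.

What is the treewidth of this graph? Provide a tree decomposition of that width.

Each bag holds 2 vertices, so the decomposition has width 1, which upper-bounds the treewidth. Since G has at least one edge (e.g. 5–4), it is not an edgeless graph, so tw(G) ≥ 1. Combining the bounds, tw(G) = 1.

Treewidth 1.
One such decomposition:
Bags: B1 = {4, 5}  B2 = {1, 4}  B3 = {1, 3}  B4 = {2, 3}
Tree: B1–B2, B2–B3, B3–B4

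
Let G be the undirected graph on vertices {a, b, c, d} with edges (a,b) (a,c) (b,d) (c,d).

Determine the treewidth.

2

A width-2 tree decomposition is:
Bags: B1 = {b, c, d}  B2 = {a, b, c}
Tree: B1–B2
Each bag holds 3 vertices, so the decomposition has width 2, which upper-bounds the treewidth. Since b–d–c–a–b is a cycle in G, G is not acyclic. Forests are exactly the graphs of treewidth ≤ 1, so tw(G) ≥ 2. Hence tw(G) = 2 exactly.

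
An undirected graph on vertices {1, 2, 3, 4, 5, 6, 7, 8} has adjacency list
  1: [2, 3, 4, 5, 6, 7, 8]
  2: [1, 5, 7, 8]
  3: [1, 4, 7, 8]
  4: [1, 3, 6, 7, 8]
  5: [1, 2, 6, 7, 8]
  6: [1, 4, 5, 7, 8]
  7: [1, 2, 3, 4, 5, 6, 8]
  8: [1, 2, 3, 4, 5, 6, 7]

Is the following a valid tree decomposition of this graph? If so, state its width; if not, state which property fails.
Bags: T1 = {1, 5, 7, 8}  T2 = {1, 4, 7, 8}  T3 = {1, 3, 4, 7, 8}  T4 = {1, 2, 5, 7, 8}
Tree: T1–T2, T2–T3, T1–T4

A tree decomposition must satisfy three properties: every vertex lies in some bag; for every edge, both endpoints lie together in some bag; and for every vertex, the bags containing it form a connected subtree. Here vertex 6 appears in no bag, so the decomposition is invalid.

No — vertex 6 appears in no bag.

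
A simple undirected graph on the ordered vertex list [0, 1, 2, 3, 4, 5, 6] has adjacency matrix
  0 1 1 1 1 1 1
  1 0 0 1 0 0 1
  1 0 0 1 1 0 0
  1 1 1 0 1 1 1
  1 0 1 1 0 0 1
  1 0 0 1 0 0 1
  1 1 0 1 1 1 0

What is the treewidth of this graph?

3

A width-3 tree decomposition is:
Bags: B1 = {0, 1, 3, 6}  B2 = {0, 3, 5, 6}  B3 = {0, 3, 4, 6}  B4 = {0, 2, 3, 4}
Tree: B1–B2, B1–B3, B3–B4
Each bag holds 4 vertices, so the decomposition has width 3, which upper-bounds the treewidth. For the lower bound, the 4 vertices {0, 2, 3, 4} are pairwise adjacent, and any tree decomposition puts a clique entirely inside one bag — forcing width ≥ 3. Therefore the treewidth is 3.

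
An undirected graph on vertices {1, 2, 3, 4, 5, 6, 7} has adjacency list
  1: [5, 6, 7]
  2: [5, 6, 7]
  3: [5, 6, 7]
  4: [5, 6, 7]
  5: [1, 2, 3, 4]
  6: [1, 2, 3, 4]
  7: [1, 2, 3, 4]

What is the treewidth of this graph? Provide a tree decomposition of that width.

Treewidth 3.
One such decomposition:
Bags: B1 = {1, 5, 6, 7}  B2 = {2, 5, 6, 7}  B3 = {3, 5, 6, 7}  B4 = {4, 5, 6, 7}
Tree: B1–B2, B2–B3, B3–B4

Every bag has size at most 4, so the width is 4 − 1 = 3 and tw(G) ≤ 3. For the lower bound: the 4 vertex sets {1,7}, {2,6}, {5}, {3} are disjoint, each induces a connected subgraph, and every pair is joined by at least one edge of G. Contracting each set to a single vertex therefore yields K_{4} as a minor, and since treewidth is minor-monotone, tw(G) ≥ tw(K_{4}) = 3. The upper and lower bounds meet at 3, so that is the treewidth.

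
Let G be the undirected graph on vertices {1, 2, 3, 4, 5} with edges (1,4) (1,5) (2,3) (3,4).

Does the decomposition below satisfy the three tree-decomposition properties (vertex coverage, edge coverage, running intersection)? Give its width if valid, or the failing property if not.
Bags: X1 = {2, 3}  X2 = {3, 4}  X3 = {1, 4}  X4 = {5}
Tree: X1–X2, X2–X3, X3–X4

No — edge (1,5) lies in no bag.

A tree decomposition must satisfy three properties: every vertex lies in some bag; for every edge, both endpoints lie together in some bag; and for every vertex, the bags containing it form a connected subtree. Here edge (1,5) lies in no bag, so the decomposition is invalid.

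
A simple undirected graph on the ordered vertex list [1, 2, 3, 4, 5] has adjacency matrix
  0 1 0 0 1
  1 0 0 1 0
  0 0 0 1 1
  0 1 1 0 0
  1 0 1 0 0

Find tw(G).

A width-2 tree decomposition is:
Bags: B1 = {1, 2, 4}  B2 = {1, 3, 4}  B3 = {1, 3, 5}
Tree: B1–B2, B2–B3
Each bag holds 3 vertices, so the decomposition has width 2, which upper-bounds the treewidth. The edges 1–2–4–3–5–1 form a cycle, so G is not a tree and its treewidth is at least 2. Combining the bounds, tw(G) = 2.

2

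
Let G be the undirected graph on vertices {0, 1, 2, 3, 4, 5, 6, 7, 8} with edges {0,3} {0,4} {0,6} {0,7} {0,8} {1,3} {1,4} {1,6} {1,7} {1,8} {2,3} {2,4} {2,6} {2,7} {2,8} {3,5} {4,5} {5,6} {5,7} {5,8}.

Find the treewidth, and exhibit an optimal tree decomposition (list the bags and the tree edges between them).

Every bag has size at most 5, so the width is 5 − 1 = 4 and tw(G) ≤ 4. For the lower bound: the 5 vertex sets {4,5}, {2,6}, {0,7}, {1}, {3} are disjoint, each induces a connected subgraph, and every pair is joined by at least one edge of G. Contracting each set to a single vertex therefore yields K_{5} as a minor, and since treewidth is minor-monotone, tw(G) ≥ tw(K_{5}) = 4. Therefore the treewidth is 4.

Treewidth 4.
One optimal decomposition is:
Bags: B1 = {0, 1, 2, 4, 5}  B2 = {0, 1, 2, 5, 6}  B3 = {0, 1, 2, 5, 7}  B4 = {0, 1, 2, 3, 5}  B5 = {0, 1, 2, 5, 8}
Tree: B1–B2, B2–B3, B3–B4, B4–B5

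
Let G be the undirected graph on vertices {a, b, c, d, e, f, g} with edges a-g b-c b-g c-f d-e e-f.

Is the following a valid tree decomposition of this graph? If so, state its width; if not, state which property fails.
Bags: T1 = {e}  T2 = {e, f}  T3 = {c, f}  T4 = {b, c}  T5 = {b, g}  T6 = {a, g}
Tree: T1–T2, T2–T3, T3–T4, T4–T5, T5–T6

A tree decomposition must satisfy three properties: every vertex lies in some bag; for every edge, both endpoints lie together in some bag; and for every vertex, the bags containing it form a connected subtree. Here vertex d appears in no bag, so the decomposition is invalid.

No — vertex d appears in no bag.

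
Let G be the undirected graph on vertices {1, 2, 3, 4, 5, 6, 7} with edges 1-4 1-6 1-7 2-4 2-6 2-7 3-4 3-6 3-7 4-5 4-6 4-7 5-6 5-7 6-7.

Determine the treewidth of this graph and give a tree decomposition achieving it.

Treewidth 3.
One such decomposition:
Bags: B1 = {3, 4, 6, 7}  B2 = {4, 5, 6, 7}  B3 = {1, 4, 6, 7}  B4 = {2, 4, 6, 7}
Tree: B1–B2, B2–B3, B3–B4

Every bag has size at most 4, so the width is 4 − 1 = 3 and tw(G) ≤ 3. For the lower bound, the 4 vertices {1, 4, 6, 7} are pairwise adjacent, and any tree decomposition puts a clique entirely inside one bag — forcing width ≥ 3. Hence tw(G) = 3 exactly.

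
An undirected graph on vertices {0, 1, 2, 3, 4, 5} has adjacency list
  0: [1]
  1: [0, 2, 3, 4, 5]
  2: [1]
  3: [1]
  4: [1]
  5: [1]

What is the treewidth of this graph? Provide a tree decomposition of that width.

The largest bag has 2 vertices, giving width 1; this decomposition certifies tw(G) ≤ 1. Since G has at least one edge (e.g. 1–3), it is not an edgeless graph, so tw(G) ≥ 1. Therefore the treewidth is 1.

Treewidth 1.
One such decomposition:
Bags: B1 = {1, 3}  B2 = {0, 1}  B3 = {1, 2}  B4 = {1, 4}  B5 = {1, 5}
Tree: B1–B2, B2–B3, B2–B4, B1–B5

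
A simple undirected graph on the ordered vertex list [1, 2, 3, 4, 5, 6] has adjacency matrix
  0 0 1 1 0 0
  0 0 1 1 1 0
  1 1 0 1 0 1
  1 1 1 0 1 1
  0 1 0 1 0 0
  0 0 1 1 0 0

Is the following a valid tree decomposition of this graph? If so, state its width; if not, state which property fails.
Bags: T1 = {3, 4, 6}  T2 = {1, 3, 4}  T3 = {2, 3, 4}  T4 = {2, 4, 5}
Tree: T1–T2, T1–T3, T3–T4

Vertex coverage: the bags together contain {1, 2, 3, 4, 5, 6}, the full vertex set. Edge coverage: each edge of G has both endpoints in at least one bag. Running intersection: for every vertex, the bags containing it form a connected subtree. All three properties hold, so this is a valid tree decomposition of width max|bag| − 1 = 2, and hence tw(G) ≤ 2.

Yes; width 2.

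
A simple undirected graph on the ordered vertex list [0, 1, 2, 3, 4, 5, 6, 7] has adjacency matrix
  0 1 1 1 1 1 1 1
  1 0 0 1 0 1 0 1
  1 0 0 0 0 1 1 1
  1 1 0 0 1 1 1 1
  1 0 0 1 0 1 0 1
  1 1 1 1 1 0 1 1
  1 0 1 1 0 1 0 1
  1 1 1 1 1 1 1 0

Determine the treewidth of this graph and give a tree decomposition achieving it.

Every bag has size at most 5, so the width is 5 − 1 = 4 and tw(G) ≤ 4. Conversely, {0, 2, 5, 6, 7} is a clique of size 5, and the vertices of any clique must share a bag in every tree decomposition; so some bag has ≥ 5 vertices and tw(G) ≥ 4. Combining the bounds, tw(G) = 4.

Treewidth 4.
Bags: B1 = {0, 3, 4, 5, 7}  B2 = {0, 3, 5, 6, 7}  B3 = {0, 1, 3, 5, 7}  B4 = {0, 2, 5, 6, 7}
Tree: B1–B2, B1–B3, B2–B4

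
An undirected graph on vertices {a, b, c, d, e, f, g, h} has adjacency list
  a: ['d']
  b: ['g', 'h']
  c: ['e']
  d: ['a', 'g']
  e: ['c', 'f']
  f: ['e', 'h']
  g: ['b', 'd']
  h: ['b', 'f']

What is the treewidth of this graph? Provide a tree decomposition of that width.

Treewidth 1.
Bags: B1 = {a, d}  B2 = {d, g}  B3 = {b, g}  B4 = {b, h}  B5 = {f, h}  B6 = {e, f}  B7 = {c, e}
Tree: B1–B2, B2–B3, B3–B4, B4–B5, B5–B6, B6–B7

The largest bag has 2 vertices, giving width 1; this decomposition certifies tw(G) ≤ 1. Since G has at least one edge (e.g. a–d), it is not an edgeless graph, so tw(G) ≥ 1. Therefore the treewidth is 1.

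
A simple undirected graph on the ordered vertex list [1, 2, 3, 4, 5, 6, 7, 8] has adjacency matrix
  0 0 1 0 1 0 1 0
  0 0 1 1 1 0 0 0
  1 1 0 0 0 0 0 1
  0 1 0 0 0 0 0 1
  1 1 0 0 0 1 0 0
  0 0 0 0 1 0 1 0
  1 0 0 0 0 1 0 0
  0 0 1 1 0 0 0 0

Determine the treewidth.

A width-2 tree decomposition is:
Bags: B1 = {2, 4, 8}  B2 = {2, 3, 8}  B3 = {2, 3, 5}  B4 = {1, 3, 5}  B5 = {1, 5, 6}  B6 = {1, 6, 7}
Tree: B1–B2, B2–B3, B3–B4, B4–B5, B5–B6
The largest bag has 3 vertices, giving width 2; this decomposition certifies tw(G) ≤ 2. The edges 4–8–3–2–4 form a cycle, so G is not a tree and its treewidth is at least 2. Hence tw(G) = 2 exactly.

2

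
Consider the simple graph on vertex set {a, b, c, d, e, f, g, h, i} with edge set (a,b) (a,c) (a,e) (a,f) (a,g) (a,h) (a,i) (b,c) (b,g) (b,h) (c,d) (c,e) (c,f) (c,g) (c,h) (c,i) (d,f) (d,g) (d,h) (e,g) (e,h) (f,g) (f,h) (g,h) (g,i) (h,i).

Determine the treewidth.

A width-4 tree decomposition is:
Bags: B1 = {a, c, f, g, h}  B2 = {a, b, c, g, h}  B3 = {a, c, g, h, i}  B4 = {a, c, e, g, h}  B5 = {c, d, f, g, h}
Tree: B1–B2, B2–B3, B2–B4, B1–B5
Each bag holds 5 vertices, so the decomposition has width 4, which upper-bounds the treewidth. For the lower bound, the 5 vertices {c, d, f, g, h} are pairwise adjacent, and any tree decomposition puts a clique entirely inside one bag — forcing width ≥ 4. Therefore the treewidth is 4.

4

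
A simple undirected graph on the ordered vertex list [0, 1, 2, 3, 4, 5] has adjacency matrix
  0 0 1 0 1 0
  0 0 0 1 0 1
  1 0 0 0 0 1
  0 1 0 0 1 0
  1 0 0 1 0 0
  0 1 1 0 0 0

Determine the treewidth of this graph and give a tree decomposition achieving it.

Treewidth 2.
One optimal decomposition is:
Bags: B1 = {1, 3, 5}  B2 = {2, 3, 5}  B3 = {0, 2, 3}  B4 = {0, 3, 4}
Tree: B1–B2, B2–B3, B3–B4

Every bag has size at most 3, so the width is 3 − 1 = 2 and tw(G) ≤ 2. For the lower bound, G contains the cycle 3–1–5–2–0–4–3, so G is not a forest; only forests have treewidth ≤ 1, hence tw(G) ≥ 2. The upper and lower bounds meet at 2, so that is the treewidth.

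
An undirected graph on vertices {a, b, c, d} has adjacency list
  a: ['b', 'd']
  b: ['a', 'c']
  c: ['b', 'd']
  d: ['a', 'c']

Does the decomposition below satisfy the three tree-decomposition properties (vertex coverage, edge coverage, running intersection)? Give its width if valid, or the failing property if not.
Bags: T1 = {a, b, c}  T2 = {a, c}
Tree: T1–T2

A tree decomposition must satisfy three properties: every vertex lies in some bag; for every edge, both endpoints lie together in some bag; and for every vertex, the bags containing it form a connected subtree. Here vertex d appears in no bag, so the decomposition is invalid.

No — vertex d appears in no bag.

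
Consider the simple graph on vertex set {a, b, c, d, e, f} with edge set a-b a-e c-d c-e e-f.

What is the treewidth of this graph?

1

A width-1 tree decomposition is:
Bags: B1 = {c, d}  B2 = {c, e}  B3 = {a, e}  B4 = {a, b}  B5 = {e, f}
Tree: B1–B2, B2–B3, B3–B4, B3–B5
Each bag holds 2 vertices, so the decomposition has width 1, which upper-bounds the treewidth. Since G has at least one edge (e.g. c–d), it is not an edgeless graph, so tw(G) ≥ 1. Combining the bounds, tw(G) = 1.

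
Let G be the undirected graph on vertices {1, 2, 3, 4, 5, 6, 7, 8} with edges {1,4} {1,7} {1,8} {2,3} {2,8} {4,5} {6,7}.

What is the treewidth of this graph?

A width-1 tree decomposition is:
Bags: B1 = {1, 8}  B2 = {2, 8}  B3 = {1, 4}  B4 = {4, 5}  B5 = {2, 3}  B6 = {1, 7}  B7 = {6, 7}
Tree: B1–B2, B1–B3, B3–B4, B2–B5, B3–B6, B6–B7
The largest bag has 2 vertices, giving width 1; this decomposition certifies tw(G) ≤ 1. G has an edge, so its treewidth is at least 1. Hence tw(G) = 1 exactly.

1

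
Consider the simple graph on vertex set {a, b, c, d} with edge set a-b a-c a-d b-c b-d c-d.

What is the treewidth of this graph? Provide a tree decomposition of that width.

Treewidth 3.
One such decomposition:
Bags: B1 = {a, b, c, d}
Tree: (single bag)

A single bag containing all 4 vertices is trivially a valid decomposition of width 3. Conversely, {a, b, c, d} is a clique of size 4, and the vertices of any clique must share a bag in every tree decomposition; so some bag has ≥ 4 vertices and tw(G) ≥ 3. Combining the bounds, tw(G) = 3.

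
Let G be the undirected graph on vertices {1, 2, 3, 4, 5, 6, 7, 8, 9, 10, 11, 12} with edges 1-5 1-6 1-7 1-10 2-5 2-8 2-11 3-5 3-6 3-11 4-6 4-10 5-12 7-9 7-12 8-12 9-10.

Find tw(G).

A width-3 tree decomposition is:
Bags: B1 = {4, 6, 9, 10}  B2 = {1, 6, 9, 10}  B3 = {1, 6, 7, 9}  B4 = {1, 3, 6, 7}  B5 = {1, 3, 5, 7}  B6 = {3, 5, 7, 12}  B7 = {3, 5, 11, 12}  B8 = {2, 5, 11, 12}  B9 = {2, 8, 11, 12}
Tree: B1–B2, B2–B3, B3–B4, B4–B5, B5–B6, B6–B7, B7–B8, B8–B9
The largest bag has 4 vertices, giving width 3; this decomposition certifies tw(G) ≤ 3. For the lower bound: the 4 vertex sets {4,9,10}, {6}, {1}, {3,5,7,12} are disjoint, each induces a connected subgraph, and every pair is joined by at least one edge of G. Contracting each set to a single vertex therefore yields K_{4} as a minor, and since treewidth is minor-monotone, tw(G) ≥ tw(K_{4}) = 3. Hence tw(G) = 3 exactly.

3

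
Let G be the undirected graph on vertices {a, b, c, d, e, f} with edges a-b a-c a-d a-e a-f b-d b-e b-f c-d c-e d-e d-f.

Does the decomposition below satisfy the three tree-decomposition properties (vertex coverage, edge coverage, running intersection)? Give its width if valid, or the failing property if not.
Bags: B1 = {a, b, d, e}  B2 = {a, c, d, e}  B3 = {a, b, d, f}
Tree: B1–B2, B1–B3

Yes; width 3.

Checking the three conditions: (i) the bags cover all of {a, b, c, d, e, f}; (ii) for each edge, some bag contains both endpoints; (iii) the bags containing any fixed vertex form a subtree. All hold, so the decomposition is valid with width 4 − 1 = 3.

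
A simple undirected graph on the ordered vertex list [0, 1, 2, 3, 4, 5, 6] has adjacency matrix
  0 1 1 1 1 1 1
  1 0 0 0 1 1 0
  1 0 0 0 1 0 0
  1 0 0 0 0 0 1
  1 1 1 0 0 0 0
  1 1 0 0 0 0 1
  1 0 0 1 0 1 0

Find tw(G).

2

A width-2 tree decomposition is:
Bags: B1 = {0, 5, 6}  B2 = {0, 1, 5}  B3 = {0, 3, 6}  B4 = {0, 1, 4}  B5 = {0, 2, 4}
Tree: B1–B2, B1–B3, B2–B4, B4–B5
Each bag holds 3 vertices, so the decomposition has width 2, which upper-bounds the treewidth. For the lower bound, the 3 vertices {0, 1, 4} are pairwise adjacent, and any tree decomposition puts a clique entirely inside one bag — forcing width ≥ 2. The upper and lower bounds meet at 2, so that is the treewidth.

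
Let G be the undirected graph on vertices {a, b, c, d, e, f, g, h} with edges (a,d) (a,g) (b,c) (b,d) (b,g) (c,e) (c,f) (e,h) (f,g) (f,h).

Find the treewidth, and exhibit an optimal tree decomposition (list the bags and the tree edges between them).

The largest bag has 3 vertices, giving width 2; this decomposition certifies tw(G) ≤ 2. For the lower bound, G contains the cycle e–h–f–c–e, so G is not a forest; only forests have treewidth ≤ 1, hence tw(G) ≥ 2. Combining the bounds, tw(G) = 2.

Treewidth 2.
One optimal decomposition is:
Bags: B1 = {c, e, h}  B2 = {c, f, h}  B3 = {b, c, f}  B4 = {b, f, g}  B5 = {b, d, g}  B6 = {a, d, g}
Tree: B1–B2, B2–B3, B3–B4, B4–B5, B5–B6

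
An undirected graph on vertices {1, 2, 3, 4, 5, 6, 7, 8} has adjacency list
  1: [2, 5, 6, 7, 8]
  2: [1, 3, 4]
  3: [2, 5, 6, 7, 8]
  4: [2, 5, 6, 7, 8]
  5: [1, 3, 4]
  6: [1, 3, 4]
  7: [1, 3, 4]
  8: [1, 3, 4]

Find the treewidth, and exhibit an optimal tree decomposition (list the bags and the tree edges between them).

Treewidth 3.
Bags: B1 = {1, 2, 3, 4}  B2 = {1, 3, 4, 5}  B3 = {1, 3, 4, 7}  B4 = {1, 3, 4, 8}  B5 = {1, 3, 4, 6}
Tree: B1–B2, B2–B3, B3–B4, B4–B5

Every bag has size at most 4, so the width is 4 − 1 = 3 and tw(G) ≤ 3. For the lower bound: the 4 vertex sets {1,2}, {3,5}, {4}, {7} are disjoint, each induces a connected subgraph, and every pair is joined by at least one edge of G. Contracting each set to a single vertex therefore yields K_{4} as a minor, and since treewidth is minor-monotone, tw(G) ≥ tw(K_{4}) = 3. Hence tw(G) = 3 exactly.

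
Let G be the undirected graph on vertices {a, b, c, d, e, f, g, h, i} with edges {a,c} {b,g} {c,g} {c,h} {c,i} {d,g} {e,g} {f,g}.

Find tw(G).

1

A width-1 tree decomposition is:
Bags: B1 = {c, g}  B2 = {f, g}  B3 = {b, g}  B4 = {c, i}  B5 = {d, g}  B6 = {c, h}  B7 = {e, g}  B8 = {a, c}
Tree: B1–B2, B2–B3, B1–B4, B3–B5, B1–B6, B5–B7, B6–B8
The largest bag has 2 vertices, giving width 1; this decomposition certifies tw(G) ≤ 1. G has an edge, so its treewidth is at least 1. Hence tw(G) = 1 exactly.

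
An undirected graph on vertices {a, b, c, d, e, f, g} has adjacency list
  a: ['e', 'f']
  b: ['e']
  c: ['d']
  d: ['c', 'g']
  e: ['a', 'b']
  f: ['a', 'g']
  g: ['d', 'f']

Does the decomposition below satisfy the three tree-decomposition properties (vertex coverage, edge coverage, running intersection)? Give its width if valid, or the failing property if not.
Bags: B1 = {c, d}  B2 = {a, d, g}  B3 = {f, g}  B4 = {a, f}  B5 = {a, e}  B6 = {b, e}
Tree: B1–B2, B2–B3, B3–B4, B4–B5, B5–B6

A tree decomposition must satisfy three properties: every vertex lies in some bag; for every edge, both endpoints lie together in some bag; and for every vertex, the bags containing it form a connected subtree. Here bags containing vertex a are not connected in the tree, so the decomposition is invalid.

No — bags containing vertex a are not connected in the tree.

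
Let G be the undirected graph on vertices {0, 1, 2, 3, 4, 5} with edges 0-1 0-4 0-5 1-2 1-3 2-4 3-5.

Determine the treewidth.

A width-2 tree decomposition is:
Bags: B1 = {0, 3, 5}  B2 = {0, 1, 3}  B3 = {0, 1, 4}  B4 = {1, 2, 4}
Tree: B1–B2, B2–B3, B3–B4
Each bag holds 3 vertices, so the decomposition has width 2, which upper-bounds the treewidth. Since 5–3–1–0–5 is a cycle in G, G is not acyclic. Forests are exactly the graphs of treewidth ≤ 1, so tw(G) ≥ 2. Therefore the treewidth is 2.

2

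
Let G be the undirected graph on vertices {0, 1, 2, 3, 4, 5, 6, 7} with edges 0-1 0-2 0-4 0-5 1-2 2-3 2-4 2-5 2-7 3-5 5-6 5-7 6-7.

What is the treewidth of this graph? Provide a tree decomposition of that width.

The largest bag has 3 vertices, giving width 2; this decomposition certifies tw(G) ≤ 2. Conversely, {0, 1, 2} is a clique of size 3, and the vertices of any clique must share a bag in every tree decomposition; so some bag has ≥ 3 vertices and tw(G) ≥ 2. Hence tw(G) = 2 exactly.

Treewidth 2.
One optimal decomposition is:
Bags: B1 = {0, 1, 2}  B2 = {0, 2, 5}  B3 = {0, 2, 4}  B4 = {2, 5, 7}  B5 = {2, 3, 5}  B6 = {5, 6, 7}
Tree: B1–B2, B1–B3, B2–B4, B4–B5, B4–B6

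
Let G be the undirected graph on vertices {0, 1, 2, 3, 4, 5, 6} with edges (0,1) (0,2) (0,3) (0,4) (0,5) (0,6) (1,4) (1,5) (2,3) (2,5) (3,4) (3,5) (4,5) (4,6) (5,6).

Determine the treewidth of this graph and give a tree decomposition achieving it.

The largest bag has 4 vertices, giving width 3; this decomposition certifies tw(G) ≤ 3. On the other hand G contains the 4-clique {0, 2, 3, 5}. A clique must lie in a single bag of any decomposition, so no decomposition can have width below 3. Therefore the treewidth is 3.

Treewidth 3.
Bags: B1 = {0, 2, 3, 5}  B2 = {0, 3, 4, 5}  B3 = {0, 4, 5, 6}  B4 = {0, 1, 4, 5}
Tree: B1–B2, B2–B3, B2–B4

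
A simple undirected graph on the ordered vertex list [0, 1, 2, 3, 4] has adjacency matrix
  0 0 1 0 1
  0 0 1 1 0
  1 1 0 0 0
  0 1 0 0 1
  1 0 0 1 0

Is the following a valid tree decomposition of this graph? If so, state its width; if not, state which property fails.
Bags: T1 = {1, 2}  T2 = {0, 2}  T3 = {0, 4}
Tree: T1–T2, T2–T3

No — vertex 3 appears in no bag.

A tree decomposition must satisfy three properties: every vertex lies in some bag; for every edge, both endpoints lie together in some bag; and for every vertex, the bags containing it form a connected subtree. Here vertex 3 appears in no bag, so the decomposition is invalid.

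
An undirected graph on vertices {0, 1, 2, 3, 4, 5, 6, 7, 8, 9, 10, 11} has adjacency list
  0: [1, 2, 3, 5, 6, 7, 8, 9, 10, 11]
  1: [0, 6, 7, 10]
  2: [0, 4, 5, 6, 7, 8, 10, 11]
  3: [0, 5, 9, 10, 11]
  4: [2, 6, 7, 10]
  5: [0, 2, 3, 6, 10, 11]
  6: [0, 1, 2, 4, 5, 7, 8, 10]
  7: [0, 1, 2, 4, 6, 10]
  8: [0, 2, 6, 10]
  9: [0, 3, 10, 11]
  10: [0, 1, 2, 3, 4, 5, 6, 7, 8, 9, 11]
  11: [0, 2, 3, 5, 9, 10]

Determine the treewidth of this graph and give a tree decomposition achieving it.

The largest bag has 5 vertices, giving width 4; this decomposition certifies tw(G) ≤ 4. On the other hand G contains the 5-clique {0, 1, 6, 7, 10}. A clique must lie in a single bag of any decomposition, so no decomposition can have width below 4. Combining the bounds, tw(G) = 4.

Treewidth 4.
Bags: B1 = {0, 2, 5, 10, 11}  B2 = {0, 2, 5, 6, 10}  B3 = {0, 2, 6, 8, 10}  B4 = {0, 3, 5, 10, 11}  B5 = {0, 3, 9, 10, 11}  B6 = {0, 2, 6, 7, 10}  B7 = {2, 4, 6, 7, 10}  B8 = {0, 1, 6, 7, 10}
Tree: B1–B2, B2–B3, B1–B4, B4–B5, B3–B6, B6–B7, B6–B8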